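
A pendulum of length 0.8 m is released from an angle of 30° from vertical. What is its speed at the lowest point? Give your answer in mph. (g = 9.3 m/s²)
h = L(1 − cosθ) = 0.8×(1 − cos30°) = 0.1072 m
v = √(2gh) = √(2×9.3×0.1072) = 1.412 m/s = 3.158 mph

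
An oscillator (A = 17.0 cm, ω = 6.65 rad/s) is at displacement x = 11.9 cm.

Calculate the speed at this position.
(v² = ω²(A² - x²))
v = ω√(A² − x²) = 6.65×√(0.17² − 0.119²) = 0.8073 m/s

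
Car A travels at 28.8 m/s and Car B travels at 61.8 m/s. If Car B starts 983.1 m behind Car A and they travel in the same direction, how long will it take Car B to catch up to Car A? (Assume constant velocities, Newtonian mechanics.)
Relative speed: v_rel = 61.8 - 28.8 = 33 m/s
Time to catch: t = d₀/v_rel = 983.1/33 = 29.79 s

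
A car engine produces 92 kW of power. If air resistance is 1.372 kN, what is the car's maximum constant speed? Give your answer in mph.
P = Fv → v = P/F = 92000 W / 1372 N = 67.06 m/s = 150.0 mph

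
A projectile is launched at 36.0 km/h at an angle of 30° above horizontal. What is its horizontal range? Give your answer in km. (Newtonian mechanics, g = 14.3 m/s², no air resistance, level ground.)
R = v₀² sin(2θ) / g (with unit conversion) = 0.006056 km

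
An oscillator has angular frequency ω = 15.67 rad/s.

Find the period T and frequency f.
T = 2π/ω = 2π/15.67 = 0.401 s; f = ω/2π = 2.494 Hz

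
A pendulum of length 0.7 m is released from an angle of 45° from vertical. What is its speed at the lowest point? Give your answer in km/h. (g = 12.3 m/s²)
h = L(1 − cosθ) = 0.7×(1 − cos45°) = 0.205 m
v = √(2gh) = √(2×12.3×0.205) = 2.246 m/s = 8.085 km/h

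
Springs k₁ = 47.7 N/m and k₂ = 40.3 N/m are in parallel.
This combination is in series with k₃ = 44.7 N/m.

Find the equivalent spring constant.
k₁₂ = k₁ + k₂ = 88 N/m (parallel)
1/k_eq = 1/k₁₂ + 1/k₃ → k_eq = 29.64 N/m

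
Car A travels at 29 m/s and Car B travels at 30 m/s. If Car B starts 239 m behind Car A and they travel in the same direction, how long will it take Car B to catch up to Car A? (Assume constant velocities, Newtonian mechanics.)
Relative speed: v_rel = 30 - 29 = 1 m/s
Time to catch: t = d₀/v_rel = 239/1 = 239.0 s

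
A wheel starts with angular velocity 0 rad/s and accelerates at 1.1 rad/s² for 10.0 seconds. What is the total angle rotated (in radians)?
θ = ω₀t + ½αt² = 0×10.0 + ½×1.1×10.0² = 55.0 rad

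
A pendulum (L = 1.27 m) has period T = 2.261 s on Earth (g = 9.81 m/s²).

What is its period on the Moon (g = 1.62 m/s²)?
T = 2π√(L/g), so T_moon/T_earth = √(g_earth/g_moon)
T_moon = 2π√(1.27/1.62) = 5.563 s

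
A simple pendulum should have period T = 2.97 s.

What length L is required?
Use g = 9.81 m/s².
T = 2π√(L/g) → L = g(T/2π)² = 9.81×(2.97/2π)² = 2.192 m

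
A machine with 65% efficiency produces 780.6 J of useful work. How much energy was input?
W_in = W_out/η = 780.6/0.65 = 1200.9 J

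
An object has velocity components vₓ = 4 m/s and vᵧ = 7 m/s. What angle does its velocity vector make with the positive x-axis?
θ = arctan(vᵧ/vₓ) = arctan(7/4) = 60.26°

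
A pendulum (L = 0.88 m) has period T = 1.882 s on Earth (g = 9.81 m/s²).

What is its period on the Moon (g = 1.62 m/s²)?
T = 2π√(L/g), so T_moon/T_earth = √(g_earth/g_moon)
T_moon = 2π√(0.88/1.62) = 4.631 s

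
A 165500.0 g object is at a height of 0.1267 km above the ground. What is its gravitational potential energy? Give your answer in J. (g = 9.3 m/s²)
PE = mgh = 165.5 kg × 9.3 m/s² × 126.7 m = 1.95e+05 J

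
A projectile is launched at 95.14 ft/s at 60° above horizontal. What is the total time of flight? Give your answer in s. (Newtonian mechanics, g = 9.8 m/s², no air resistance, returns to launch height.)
T = 2v₀sin(θ)/g (with unit conversion) = 5.125 s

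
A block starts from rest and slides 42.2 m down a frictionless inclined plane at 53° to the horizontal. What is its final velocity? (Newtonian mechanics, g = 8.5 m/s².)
a = g sin(θ) = 8.5 × sin(53°) = 6.79 m/s²
v = √(2ad) = √(2 × 6.79 × 42.2) = 23.94 m/s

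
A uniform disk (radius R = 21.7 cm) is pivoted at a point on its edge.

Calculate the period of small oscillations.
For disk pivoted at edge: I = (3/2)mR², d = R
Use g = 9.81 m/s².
I/m = (3/2)R² = 0.07063 m²; d = R = 0.217 m
T = 2π√((3/2)R²/(gR)) = 2π√(3R/(2g)) = 1.145 s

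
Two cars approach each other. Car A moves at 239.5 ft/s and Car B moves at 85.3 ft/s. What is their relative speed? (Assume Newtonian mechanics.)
v_rel = v_A + v_B = 239.5 + 85.3 = 324.8 ft/s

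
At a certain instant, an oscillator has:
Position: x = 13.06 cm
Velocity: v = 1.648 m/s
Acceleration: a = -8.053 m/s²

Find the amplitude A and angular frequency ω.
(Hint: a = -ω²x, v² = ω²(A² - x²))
a = −ω²x → ω = √(|a|/x) = √(8.053/0.1306) = 7.852 rad/s
v² = ω²(A² − x²) → A = √(x² + v²/ω²) = √(0.1306² + 1.648²/7.852²) = 0.2472 m = 24.72 cm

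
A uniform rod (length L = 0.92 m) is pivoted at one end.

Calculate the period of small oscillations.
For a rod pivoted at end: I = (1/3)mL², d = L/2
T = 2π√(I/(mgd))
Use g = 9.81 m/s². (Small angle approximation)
I/m = (1/3)L² = 0.2821 m²; d = L/2 = 0.46 m
T = 2π√(I/(mgd)) = 2π√(0.2821/(9.81×0.46)) = 1.571 s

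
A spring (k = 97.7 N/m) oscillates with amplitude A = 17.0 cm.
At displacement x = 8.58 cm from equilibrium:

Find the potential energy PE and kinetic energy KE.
E_total = ½kA² = ½×97.7×(0.17)² = 1.412 J
PE = ½kx² = ½×97.7×(0.0858)² = 0.3596 J
KE = E_total − PE = 1.052 J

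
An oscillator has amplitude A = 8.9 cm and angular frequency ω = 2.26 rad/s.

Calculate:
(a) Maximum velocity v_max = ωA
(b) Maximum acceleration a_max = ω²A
v_max = ωA = 2.26×0.089 = 0.2011 m/s
a_max = ω²A = 2.26²×0.089 = 0.4546 m/s²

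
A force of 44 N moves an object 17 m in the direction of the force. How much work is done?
W = Fd = 44×17 = 748.0 J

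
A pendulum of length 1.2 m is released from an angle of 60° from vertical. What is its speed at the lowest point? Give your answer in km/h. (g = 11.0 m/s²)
h = L(1 − cosθ) = 1.2×(1 − cos60°) = 0.6 m
v = √(2gh) = √(2×11.0×0.6) = 3.633 m/s = 13.08 km/h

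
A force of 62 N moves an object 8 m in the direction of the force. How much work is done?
W = Fd = 62×8 = 496.0 J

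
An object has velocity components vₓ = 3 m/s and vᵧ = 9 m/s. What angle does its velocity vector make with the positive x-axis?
θ = arctan(vᵧ/vₓ) = arctan(9/3) = 71.57°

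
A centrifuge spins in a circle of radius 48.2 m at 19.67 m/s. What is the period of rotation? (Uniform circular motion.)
T = 2πr/v = 2π×48.2/19.67 = 15.4 s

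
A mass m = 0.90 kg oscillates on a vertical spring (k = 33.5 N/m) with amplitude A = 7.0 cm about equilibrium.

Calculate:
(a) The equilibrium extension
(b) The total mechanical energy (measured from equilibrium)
x_eq = mg/k = 0.9×9.81/33.5 = 0.2636 m = 26.36 cm
E = ½kA² = ½×33.5×(0.07)² = 0.08208 J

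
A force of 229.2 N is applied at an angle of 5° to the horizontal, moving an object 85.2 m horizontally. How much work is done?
W = Fd cosθ = 229.2×85.2×cos(5°) = 19454.0 J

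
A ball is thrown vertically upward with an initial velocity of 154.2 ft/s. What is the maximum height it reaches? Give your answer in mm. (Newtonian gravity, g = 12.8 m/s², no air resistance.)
h_max = v₀²/(2g) (with unit conversion) = 86290.0 mm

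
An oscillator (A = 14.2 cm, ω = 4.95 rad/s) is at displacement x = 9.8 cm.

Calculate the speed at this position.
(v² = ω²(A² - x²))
v = ω√(A² − x²) = 4.95×√(0.142² − 0.098²) = 0.5087 m/s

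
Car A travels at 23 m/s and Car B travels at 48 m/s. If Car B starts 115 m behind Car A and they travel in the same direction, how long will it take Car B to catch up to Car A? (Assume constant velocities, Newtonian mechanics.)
Relative speed: v_rel = 48 - 23 = 25 m/s
Time to catch: t = d₀/v_rel = 115/25 = 4.6 s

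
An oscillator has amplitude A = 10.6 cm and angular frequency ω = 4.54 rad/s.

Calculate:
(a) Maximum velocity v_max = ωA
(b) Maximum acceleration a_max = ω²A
v_max = ωA = 4.54×0.106 = 0.4812 m/s
a_max = ω²A = 4.54²×0.106 = 2.185 m/s²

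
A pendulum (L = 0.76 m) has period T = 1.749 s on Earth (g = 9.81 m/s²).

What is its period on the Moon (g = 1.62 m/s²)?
T = 2π√(L/g), so T_moon/T_earth = √(g_earth/g_moon)
T_moon = 2π√(0.76/1.62) = 4.304 s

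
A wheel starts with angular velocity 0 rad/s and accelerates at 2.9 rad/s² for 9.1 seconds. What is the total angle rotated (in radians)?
θ = ω₀t + ½αt² = 0×9.1 + ½×2.9×9.1² = 120.07 rad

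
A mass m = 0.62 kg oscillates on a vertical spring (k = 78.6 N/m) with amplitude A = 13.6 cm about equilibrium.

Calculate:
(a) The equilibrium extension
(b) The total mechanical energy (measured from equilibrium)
x_eq = mg/k = 0.62×9.81/78.6 = 0.07738 m = 7.738 cm
E = ½kA² = ½×78.6×(0.136)² = 0.7269 J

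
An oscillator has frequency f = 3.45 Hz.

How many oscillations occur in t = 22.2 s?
n = f×t = 3.45×22.2 = 76.59 oscillations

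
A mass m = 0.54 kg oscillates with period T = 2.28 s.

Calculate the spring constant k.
T = 2π√(m/k) → k = m(2π/T)² = 0.54×(2π/2.28)² = 4.101 N/m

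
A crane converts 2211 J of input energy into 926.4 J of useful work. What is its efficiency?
η = W_out/W_in = 926.4/2211 = 0.419 = 41.9%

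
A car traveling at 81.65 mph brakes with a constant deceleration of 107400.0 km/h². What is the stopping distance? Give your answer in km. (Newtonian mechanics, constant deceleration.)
d = v₀² / (2a) (with unit conversion) = 0.08039 km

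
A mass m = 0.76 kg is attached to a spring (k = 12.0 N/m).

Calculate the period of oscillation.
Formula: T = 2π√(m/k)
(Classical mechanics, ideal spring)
T = 2π√(m/k) = 2π√(0.76/12.0) = 1.581 s; f = 1/T = 0.6324 Hz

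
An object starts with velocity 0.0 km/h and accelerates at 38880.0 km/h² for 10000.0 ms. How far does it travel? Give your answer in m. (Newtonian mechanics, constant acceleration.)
d = v₀t + ½at² (with unit conversion) = 150.0 m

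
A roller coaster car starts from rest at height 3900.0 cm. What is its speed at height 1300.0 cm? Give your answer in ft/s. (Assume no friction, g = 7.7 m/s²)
mgh₁ = ½mv₂² + mgh₂ → v₂ = √(2g(h₁−h₂)) = √(2×7.7×(39−13)) = 20.01 m/s = 65.65 ft/s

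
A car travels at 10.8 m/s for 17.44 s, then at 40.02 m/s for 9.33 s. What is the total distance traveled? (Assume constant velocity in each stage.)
d₁ = v₁t₁ = 10.8 × 17.44 = 188.352 m
d₂ = v₂t₂ = 40.02 × 9.33 = 373.387 m
d_total = 188.352 + 373.387 = 561.74 m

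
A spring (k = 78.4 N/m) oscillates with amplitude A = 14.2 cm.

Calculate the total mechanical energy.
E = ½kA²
E = ½kA² = ½×78.4×(0.142)² = 0.7904 J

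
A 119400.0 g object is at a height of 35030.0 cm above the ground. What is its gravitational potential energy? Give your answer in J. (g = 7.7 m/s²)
PE = mgh = 119.4 kg × 7.7 m/s² × 350.3 m = 3.221e+05 J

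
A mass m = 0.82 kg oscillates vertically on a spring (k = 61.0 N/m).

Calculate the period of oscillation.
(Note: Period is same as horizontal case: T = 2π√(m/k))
T = 2π√(m/k) = 2π√(0.82/61.0) = 0.7285 s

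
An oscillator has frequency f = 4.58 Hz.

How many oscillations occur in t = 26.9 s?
n = f×t = 4.58×26.9 = 123.2 oscillations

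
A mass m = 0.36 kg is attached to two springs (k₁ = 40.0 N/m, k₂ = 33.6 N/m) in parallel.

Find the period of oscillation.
k_eq = k₁+k₂ = 73.6 N/m
T = 2π√(m/k_eq) = 2π√(0.36/73.6) = 0.4394 s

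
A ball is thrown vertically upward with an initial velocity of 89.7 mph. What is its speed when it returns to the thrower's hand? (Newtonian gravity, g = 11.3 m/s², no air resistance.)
By conservation of energy, the ball returns at the same speed = 89.7 mph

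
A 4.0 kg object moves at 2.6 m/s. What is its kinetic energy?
KE = ½mv² = ½×4.0×2.6² = 13.52 J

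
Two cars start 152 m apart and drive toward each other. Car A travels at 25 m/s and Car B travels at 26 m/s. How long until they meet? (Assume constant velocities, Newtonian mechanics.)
Combined speed: v_combined = 25 + 26 = 51 m/s
Time to meet: t = d/51 = 152/51 = 2.98 s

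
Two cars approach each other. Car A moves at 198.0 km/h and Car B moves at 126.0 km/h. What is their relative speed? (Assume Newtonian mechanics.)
v_rel = v_A + v_B = 198.0 + 126.0 = 324.0 km/h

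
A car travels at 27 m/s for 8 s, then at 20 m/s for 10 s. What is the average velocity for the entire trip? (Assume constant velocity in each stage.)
d₁ = v₁t₁ = 27 × 8 = 216 m
d₂ = v₂t₂ = 20 × 10 = 200 m
d_total = 416 m, t_total = 18 s
v_avg = d_total/t_total = 416/18 = 23.11 m/s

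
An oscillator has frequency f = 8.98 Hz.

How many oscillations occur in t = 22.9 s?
n = f×t = 8.98×22.9 = 205.6 oscillations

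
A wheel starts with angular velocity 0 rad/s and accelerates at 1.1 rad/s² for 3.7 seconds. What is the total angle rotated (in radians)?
θ = ω₀t + ½αt² = 0×3.7 + ½×1.1×3.7² = 7.53 rad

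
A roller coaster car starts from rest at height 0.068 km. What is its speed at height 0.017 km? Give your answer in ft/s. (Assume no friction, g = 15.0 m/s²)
mgh₁ = ½mv₂² + mgh₂ → v₂ = √(2g(h₁−h₂)) = √(2×15.0×(68−17)) = 39.12 m/s = 128.3 ft/s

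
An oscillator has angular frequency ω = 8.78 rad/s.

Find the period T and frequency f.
T = 2π/ω = 2π/8.78 = 0.7156 s; f = ω/2π = 1.397 Hz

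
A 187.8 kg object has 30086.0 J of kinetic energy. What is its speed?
KE = ½mv² → v = √(2KE/m) = √(2×30086.0/187.8) = 17.9 m/s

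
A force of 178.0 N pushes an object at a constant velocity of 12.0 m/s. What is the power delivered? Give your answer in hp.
P = Fv = 178 N × 12 m/s = 2136 W = 2.864 hp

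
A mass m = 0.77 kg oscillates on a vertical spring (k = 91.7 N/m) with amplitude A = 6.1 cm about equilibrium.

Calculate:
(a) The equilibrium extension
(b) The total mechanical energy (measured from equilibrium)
x_eq = mg/k = 0.77×9.81/91.7 = 0.08237 m = 8.237 cm
E = ½kA² = ½×91.7×(0.061)² = 0.1706 J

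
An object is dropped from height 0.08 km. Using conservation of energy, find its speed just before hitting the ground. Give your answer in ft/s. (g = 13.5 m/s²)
mgh = ½mv² → v = √(2gh) = √(2×13.5×80) = 46.48 m/s = 152.5 ft/s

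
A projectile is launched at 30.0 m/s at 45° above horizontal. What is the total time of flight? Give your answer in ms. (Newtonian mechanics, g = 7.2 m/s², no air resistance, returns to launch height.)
T = 2v₀sin(θ)/g (with unit conversion) = 5893.0 ms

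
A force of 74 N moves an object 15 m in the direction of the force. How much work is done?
W = Fd = 74×15 = 1110.0 J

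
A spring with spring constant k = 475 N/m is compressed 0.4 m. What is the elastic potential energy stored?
PE = ½kx² = ½×475×0.4² = 38.0 J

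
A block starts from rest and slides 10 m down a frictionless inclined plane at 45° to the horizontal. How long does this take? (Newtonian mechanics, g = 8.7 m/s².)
a = g sin(θ) = 8.7 × sin(45°) = 6.15 m/s²
t = √(2d/a) = √(2 × 10 / 6.15) = 1.8 s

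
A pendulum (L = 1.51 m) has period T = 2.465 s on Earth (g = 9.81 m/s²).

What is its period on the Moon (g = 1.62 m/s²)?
T = 2π√(L/g), so T_moon/T_earth = √(g_earth/g_moon)
T_moon = 2π√(1.51/1.62) = 6.066 s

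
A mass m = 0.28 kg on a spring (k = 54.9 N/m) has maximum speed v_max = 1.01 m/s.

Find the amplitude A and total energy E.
½mv²_max = ½kA² → A = v_max√(m/k) = 1.01×√(0.28/54.9) = 0.07213 m = 7.213 cm
E = ½mv²_max = ½×0.28×1.01² = 0.1428 J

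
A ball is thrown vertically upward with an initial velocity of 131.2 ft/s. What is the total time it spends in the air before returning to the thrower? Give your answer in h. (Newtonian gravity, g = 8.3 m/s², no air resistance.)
t_total = 2v₀/g (with unit conversion) = 0.002677 h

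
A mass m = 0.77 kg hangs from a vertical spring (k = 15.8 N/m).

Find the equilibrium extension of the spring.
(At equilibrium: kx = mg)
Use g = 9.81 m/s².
x_eq = mg/k = 0.77×9.81/15.8 = 0.4781 m = 47.81 cm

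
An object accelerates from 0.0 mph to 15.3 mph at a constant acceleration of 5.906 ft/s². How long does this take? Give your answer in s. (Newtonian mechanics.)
t = (v - v₀)/a (with unit conversion) = 3.8 s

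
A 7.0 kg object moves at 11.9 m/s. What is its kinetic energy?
KE = ½mv² = ½×7.0×11.9² = 495.635 J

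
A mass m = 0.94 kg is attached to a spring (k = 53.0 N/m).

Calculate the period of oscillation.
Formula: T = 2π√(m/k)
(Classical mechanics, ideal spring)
T = 2π√(m/k) = 2π√(0.94/53.0) = 0.8368 s; f = 1/T = 1.195 Hz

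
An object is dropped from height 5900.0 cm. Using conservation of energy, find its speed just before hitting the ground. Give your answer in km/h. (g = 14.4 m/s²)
mgh = ½mv² → v = √(2gh) = √(2×14.4×59) = 41.22 m/s = 148.4 km/h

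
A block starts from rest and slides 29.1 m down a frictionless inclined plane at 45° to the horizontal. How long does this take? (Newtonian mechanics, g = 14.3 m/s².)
a = g sin(θ) = 14.3 × sin(45°) = 10.11 m/s²
t = √(2d/a) = √(2 × 29.1 / 10.11) = 2.4 s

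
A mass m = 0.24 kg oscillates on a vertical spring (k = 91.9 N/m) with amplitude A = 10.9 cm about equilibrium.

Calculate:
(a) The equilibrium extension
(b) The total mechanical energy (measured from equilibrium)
x_eq = mg/k = 0.24×9.81/91.9 = 0.02562 m = 2.562 cm
E = ½kA² = ½×91.9×(0.109)² = 0.5459 J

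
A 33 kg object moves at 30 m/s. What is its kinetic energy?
KE = ½mv² = ½×33×30² = 14850.0 J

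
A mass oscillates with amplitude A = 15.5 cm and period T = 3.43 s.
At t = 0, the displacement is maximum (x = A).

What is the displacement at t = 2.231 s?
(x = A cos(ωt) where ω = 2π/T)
ω = 2π/T = 2π/3.43 = 1.832 rad/s
x = A cos(ωt) = 15.5×cos(1.832×2.231) = -9.076 cm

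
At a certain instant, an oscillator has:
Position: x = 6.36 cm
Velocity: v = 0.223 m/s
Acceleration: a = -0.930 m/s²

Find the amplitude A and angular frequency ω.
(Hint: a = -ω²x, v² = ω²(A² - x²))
a = −ω²x → ω = √(|a|/x) = √(0.93/0.0636) = 3.824 rad/s
v² = ω²(A² − x²) → A = √(x² + v²/ω²) = √(0.0636² + 0.223²/3.824²) = 0.08629 m = 8.629 cm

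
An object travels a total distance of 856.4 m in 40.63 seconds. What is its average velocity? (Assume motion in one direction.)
v_avg = Δd / Δt = 856.4 / 40.63 = 21.08 m/s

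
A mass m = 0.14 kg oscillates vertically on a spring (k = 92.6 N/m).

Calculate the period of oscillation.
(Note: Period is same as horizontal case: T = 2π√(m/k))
T = 2π√(m/k) = 2π√(0.14/92.6) = 0.2443 s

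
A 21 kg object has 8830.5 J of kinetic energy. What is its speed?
KE = ½mv² → v = √(2KE/m) = √(2×8830.5/21) = 29.0 m/s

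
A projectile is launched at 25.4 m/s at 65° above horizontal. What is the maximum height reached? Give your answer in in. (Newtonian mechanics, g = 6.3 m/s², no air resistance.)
H = v₀²sin²(θ)/(2g) (with unit conversion) = 1656.0 in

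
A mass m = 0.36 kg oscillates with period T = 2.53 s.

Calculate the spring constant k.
T = 2π√(m/k) → k = m(2π/T)² = 0.36×(2π/2.53)² = 2.22 N/m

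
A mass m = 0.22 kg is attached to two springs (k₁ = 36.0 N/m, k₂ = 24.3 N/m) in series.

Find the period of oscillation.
k_eq = k₁k₂/(k₁+k₂) = 14.51 N/m
T = 2π√(m/k_eq) = 2π√(0.22/14.51) = 0.7737 s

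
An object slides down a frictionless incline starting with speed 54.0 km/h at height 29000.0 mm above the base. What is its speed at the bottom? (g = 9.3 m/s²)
½mv₀² + mgh = ½mv² → v = √(v₀² + 2gh) = √(15² + 2×9.3×29) = 27.65 m/s = 99.53 km/h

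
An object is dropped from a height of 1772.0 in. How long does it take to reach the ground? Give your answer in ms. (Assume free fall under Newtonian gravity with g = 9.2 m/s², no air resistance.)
t = √(2h/g) (with unit conversion) = 3128.0 ms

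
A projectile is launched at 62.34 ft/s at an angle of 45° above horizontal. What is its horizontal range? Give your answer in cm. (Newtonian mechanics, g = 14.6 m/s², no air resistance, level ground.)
R = v₀² sin(2θ) / g (with unit conversion) = 2473.0 cm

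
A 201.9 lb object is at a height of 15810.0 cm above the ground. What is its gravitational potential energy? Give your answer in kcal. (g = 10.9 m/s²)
PE = mgh = 91.58 kg × 10.9 m/s² × 158.1 m = 1.578e+05 J = 37.72 kcal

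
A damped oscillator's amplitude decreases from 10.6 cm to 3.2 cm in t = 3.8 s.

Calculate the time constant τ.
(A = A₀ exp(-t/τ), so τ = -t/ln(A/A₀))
A/A₀ = 3.2/10.6 = 0.3019; ln(A/A₀) = -1.198
τ = −t/ln(A/A₀) = −3.8/-1.198 = 3.173 s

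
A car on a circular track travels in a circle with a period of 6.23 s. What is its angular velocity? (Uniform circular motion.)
ω = 2π/T = 2π/6.23 = 1.0085 rad/s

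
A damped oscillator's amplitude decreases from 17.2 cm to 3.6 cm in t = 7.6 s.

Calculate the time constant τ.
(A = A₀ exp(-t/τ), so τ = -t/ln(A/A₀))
A/A₀ = 3.6/17.2 = 0.2093; ln(A/A₀) = -1.564
τ = −t/ln(A/A₀) = −7.6/-1.564 = 4.859 s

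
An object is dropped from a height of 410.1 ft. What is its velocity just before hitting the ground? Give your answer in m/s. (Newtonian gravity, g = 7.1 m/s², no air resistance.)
v = √(2gh) (with unit conversion) = 42.13 m/s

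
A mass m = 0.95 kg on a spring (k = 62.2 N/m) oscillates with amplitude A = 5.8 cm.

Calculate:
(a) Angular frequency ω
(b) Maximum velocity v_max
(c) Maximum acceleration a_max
ω = √(k/m) = √(62.2/0.95) = 8.092 rad/s
v_max = ωA = 8.092×0.058 = 0.4693 m/s
a_max = ω²A = 8.092²×0.058 = 3.797 m/s²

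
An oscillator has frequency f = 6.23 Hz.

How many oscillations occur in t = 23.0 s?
n = f×t = 6.23×23.0 = 143.3 oscillations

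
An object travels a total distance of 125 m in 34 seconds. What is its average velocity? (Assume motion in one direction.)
v_avg = Δd / Δt = 125 / 34 = 3.68 m/s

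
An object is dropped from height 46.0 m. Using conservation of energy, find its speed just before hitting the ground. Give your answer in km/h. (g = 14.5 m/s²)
mgh = ½mv² → v = √(2gh) = √(2×14.5×46) = 36.52 m/s = 131.5 km/h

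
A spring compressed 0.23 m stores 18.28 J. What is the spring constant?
PE = ½kx² → k = 2PE/x² = 2×18.28/0.23² = 691.1 N/m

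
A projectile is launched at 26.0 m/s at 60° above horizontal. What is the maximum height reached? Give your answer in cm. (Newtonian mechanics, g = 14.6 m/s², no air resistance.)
H = v₀²sin²(θ)/(2g) (with unit conversion) = 1736.0 cm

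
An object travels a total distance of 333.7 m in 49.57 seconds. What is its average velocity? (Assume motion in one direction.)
v_avg = Δd / Δt = 333.7 / 49.57 = 6.73 m/s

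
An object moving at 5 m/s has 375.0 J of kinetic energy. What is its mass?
KE = ½mv² → m = 2KE/v² = 2×375.0/5² = 30.0 kg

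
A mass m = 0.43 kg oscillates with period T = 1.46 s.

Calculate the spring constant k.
T = 2π√(m/k) → k = m(2π/T)² = 0.43×(2π/1.46)² = 7.964 N/m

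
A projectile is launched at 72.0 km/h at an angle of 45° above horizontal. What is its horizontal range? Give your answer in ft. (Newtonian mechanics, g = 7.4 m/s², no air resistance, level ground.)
R = v₀² sin(2θ) / g (with unit conversion) = 177.3 ft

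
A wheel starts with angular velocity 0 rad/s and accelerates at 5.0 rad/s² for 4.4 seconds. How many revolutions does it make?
θ = ω₀t + ½αt² = 0×4.4 + ½×5.0×4.4² = 48.4 rad
Revolutions = θ/(2π) = 48.4/(2π) = 7.7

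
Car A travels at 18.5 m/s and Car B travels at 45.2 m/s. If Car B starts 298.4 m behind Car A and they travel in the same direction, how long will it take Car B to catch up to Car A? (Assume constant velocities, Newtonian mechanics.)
Relative speed: v_rel = 45.2 - 18.5 = 26.7 m/s
Time to catch: t = d₀/v_rel = 298.4/26.7 = 11.18 s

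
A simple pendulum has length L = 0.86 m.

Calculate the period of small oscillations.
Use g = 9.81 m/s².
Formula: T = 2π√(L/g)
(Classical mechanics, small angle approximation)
T = 2π√(L/g) = 2π√(0.86/9.81) = 1.86 s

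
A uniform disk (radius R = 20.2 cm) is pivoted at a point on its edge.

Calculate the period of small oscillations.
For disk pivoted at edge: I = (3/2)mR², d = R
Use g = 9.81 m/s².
I/m = (3/2)R² = 0.06121 m²; d = R = 0.202 m
T = 2π√((3/2)R²/(gR)) = 2π√(3R/(2g)) = 1.104 s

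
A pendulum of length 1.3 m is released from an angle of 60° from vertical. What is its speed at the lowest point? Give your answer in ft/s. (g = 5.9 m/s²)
h = L(1 − cosθ) = 1.3×(1 − cos60°) = 0.65 m
v = √(2gh) = √(2×5.9×0.65) = 2.769 m/s = 9.086 ft/s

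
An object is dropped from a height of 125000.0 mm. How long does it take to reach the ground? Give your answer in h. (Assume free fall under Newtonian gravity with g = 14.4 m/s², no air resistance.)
t = √(2h/g) (with unit conversion) = 0.001157 h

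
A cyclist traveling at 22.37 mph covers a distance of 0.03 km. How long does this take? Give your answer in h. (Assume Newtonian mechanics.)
t = d/v (with unit conversion) = 0.0008333 h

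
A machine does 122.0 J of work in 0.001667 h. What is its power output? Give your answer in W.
P = W/t = 122 J / 6.001 s = 20.33 W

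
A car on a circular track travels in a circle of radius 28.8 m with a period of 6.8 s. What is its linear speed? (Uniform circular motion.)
v = 2πr/T = 2π×28.8/6.8 = 26.61 m/s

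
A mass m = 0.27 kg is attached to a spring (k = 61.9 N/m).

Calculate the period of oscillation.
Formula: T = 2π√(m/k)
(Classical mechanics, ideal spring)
T = 2π√(m/k) = 2π√(0.27/61.9) = 0.415 s; f = 1/T = 2.41 Hz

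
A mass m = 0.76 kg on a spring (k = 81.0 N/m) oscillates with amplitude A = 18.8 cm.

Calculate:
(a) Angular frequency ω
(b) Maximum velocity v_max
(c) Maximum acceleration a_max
ω = √(k/m) = √(81.0/0.76) = 10.32 rad/s
v_max = ωA = 10.32×0.188 = 1.941 m/s
a_max = ω²A = 10.32²×0.188 = 20.04 m/s²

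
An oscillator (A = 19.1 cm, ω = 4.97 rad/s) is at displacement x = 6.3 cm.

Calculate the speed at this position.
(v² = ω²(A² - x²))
v = ω√(A² − x²) = 4.97×√(0.191² − 0.063²) = 0.8961 m/s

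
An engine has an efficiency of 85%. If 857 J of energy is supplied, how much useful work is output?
W_out = η × W_in = 0.85 × 857 = 728.45 J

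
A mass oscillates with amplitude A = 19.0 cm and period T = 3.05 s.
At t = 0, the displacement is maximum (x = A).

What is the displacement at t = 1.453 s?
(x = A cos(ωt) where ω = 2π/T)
ω = 2π/T = 2π/3.05 = 2.06 rad/s
x = A cos(ωt) = 19.0×cos(2.06×1.453) = -18.79 cm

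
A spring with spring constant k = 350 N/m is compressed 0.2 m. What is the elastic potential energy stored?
PE = ½kx² = ½×350×0.2² = 7.0 J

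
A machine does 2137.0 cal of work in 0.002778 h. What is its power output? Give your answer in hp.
P = W/t = 8941 J / 10 s = 894 W = 1.199 hp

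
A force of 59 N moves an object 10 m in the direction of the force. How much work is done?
W = Fd = 59×10 = 590.0 J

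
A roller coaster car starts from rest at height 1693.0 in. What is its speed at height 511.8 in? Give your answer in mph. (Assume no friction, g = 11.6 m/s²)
mgh₁ = ½mv₂² + mgh₂ → v₂ = √(2g(h₁−h₂)) = √(2×11.6×(43−13)) = 26.38 m/s = 59.02 mph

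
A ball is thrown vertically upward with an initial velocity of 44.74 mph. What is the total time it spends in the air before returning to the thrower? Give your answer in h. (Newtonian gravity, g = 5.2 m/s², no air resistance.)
t_total = 2v₀/g (with unit conversion) = 0.002137 h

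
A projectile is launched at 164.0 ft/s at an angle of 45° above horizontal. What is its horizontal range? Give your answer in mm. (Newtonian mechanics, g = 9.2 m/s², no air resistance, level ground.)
R = v₀² sin(2θ) / g (with unit conversion) = 271600.0 mm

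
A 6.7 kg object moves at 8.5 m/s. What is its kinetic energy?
KE = ½mv² = ½×6.7×8.5² = 242.0375 J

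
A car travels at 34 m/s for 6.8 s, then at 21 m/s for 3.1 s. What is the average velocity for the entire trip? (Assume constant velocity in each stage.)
d₁ = v₁t₁ = 34 × 6.8 = 231.2 m
d₂ = v₂t₂ = 21 × 3.1 = 65.1 m
d_total = 296.3 m, t_total = 9.9 s
v_avg = d_total/t_total = 296.3/9.9 = 29.93 m/s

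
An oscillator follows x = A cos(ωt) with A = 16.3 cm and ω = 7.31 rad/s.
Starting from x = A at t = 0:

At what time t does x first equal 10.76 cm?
cos(ωt) = x/A = 10.76/16.3 = 0.6601
ωt = arccos(0.6601) = 0.8498 rad
t = 0.8498/7.31 = 0.1163 s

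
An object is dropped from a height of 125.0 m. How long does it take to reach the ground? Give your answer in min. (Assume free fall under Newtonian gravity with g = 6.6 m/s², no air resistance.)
t = √(2h/g) (with unit conversion) = 0.1026 min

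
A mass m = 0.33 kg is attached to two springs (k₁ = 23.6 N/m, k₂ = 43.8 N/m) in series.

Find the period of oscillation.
k_eq = k₁k₂/(k₁+k₂) = 15.34 N/m
T = 2π√(m/k_eq) = 2π√(0.33/15.34) = 0.9217 s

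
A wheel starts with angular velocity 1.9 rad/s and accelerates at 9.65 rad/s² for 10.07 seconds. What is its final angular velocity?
ω = ω₀ + αt = 1.9 + 9.65 × 10.07 = 99.08 rad/s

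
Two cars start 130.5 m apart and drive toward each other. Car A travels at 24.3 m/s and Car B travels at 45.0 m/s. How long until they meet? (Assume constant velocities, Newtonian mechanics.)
Combined speed: v_combined = 24.3 + 45.0 = 69.3 m/s
Time to meet: t = d/69.3 = 130.5/69.3 = 1.88 s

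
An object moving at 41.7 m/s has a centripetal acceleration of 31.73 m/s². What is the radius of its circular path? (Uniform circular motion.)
r = v²/a_c = 41.7²/31.73 = 54.8 m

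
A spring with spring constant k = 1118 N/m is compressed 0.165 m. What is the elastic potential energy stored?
PE = ½kx² = ½×1118×0.165² = 15.22 J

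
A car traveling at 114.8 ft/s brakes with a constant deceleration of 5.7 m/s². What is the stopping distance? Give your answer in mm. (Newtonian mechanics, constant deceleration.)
d = v₀² / (2a) (with unit conversion) = 107400.0 mm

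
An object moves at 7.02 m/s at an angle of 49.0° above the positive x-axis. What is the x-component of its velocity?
vₓ = v cos(θ) = 7.02 × cos(49.0°) = 4.61 m/s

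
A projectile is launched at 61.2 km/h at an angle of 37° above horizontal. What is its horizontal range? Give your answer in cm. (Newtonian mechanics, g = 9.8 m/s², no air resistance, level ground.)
R = v₀² sin(2θ) / g (with unit conversion) = 2835.0 cm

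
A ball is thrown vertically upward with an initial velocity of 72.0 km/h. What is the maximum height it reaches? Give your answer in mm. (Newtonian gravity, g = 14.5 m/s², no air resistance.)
h_max = v₀²/(2g) (with unit conversion) = 13790.0 mm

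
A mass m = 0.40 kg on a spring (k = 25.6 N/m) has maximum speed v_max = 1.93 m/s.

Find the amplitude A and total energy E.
½mv²_max = ½kA² → A = v_max√(m/k) = 1.93×√(0.4/25.6) = 0.2412 m = 24.12 cm
E = ½mv²_max = ½×0.4×1.93² = 0.745 J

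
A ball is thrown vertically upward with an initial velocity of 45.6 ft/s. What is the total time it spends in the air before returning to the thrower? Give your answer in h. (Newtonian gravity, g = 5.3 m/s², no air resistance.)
t_total = 2v₀/g (with unit conversion) = 0.001457 h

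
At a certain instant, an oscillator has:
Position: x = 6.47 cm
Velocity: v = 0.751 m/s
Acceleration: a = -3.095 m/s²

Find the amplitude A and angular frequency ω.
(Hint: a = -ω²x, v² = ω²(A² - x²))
a = −ω²x → ω = √(|a|/x) = √(3.095/0.0647) = 6.916 rad/s
v² = ω²(A² − x²) → A = √(x² + v²/ω²) = √(0.0647² + 0.751²/6.916²) = 0.1264 m = 12.64 cm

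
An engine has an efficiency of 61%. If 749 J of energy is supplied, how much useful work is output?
W_out = η × W_in = 0.61 × 749 = 456.89 J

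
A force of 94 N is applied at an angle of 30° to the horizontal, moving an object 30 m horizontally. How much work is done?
W = Fd cosθ = 94×30×cos(30°) = 2442.2 J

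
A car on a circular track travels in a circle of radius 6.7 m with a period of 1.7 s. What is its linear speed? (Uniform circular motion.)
v = 2πr/T = 2π×6.7/1.7 = 24.76 m/s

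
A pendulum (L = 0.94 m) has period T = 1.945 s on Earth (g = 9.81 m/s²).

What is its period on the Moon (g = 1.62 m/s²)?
T = 2π√(L/g), so T_moon/T_earth = √(g_earth/g_moon)
T_moon = 2π√(0.94/1.62) = 4.786 s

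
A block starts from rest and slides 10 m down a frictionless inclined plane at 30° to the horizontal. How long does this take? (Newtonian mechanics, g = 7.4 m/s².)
a = g sin(θ) = 7.4 × sin(30°) = 3.7 m/s²
t = √(2d/a) = √(2 × 10 / 3.7) = 2.32 s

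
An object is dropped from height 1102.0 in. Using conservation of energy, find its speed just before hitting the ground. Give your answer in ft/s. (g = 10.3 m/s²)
mgh = ½mv² → v = √(2gh) = √(2×10.3×27.99) = 24.01 m/s = 78.78 ft/s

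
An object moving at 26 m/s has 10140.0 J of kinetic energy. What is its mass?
KE = ½mv² → m = 2KE/v² = 2×10140.0/26² = 30.0 kg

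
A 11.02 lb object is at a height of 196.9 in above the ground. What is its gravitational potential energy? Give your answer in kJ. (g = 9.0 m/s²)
PE = mgh = 4.999 kg × 9.0 m/s² × 5.001 m = 225 J = 0.225 kJ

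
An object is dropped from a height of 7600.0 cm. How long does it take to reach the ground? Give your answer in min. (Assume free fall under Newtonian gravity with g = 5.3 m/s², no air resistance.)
t = √(2h/g) (with unit conversion) = 0.08926 min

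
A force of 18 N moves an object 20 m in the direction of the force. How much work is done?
W = Fd = 18×20 = 360.0 J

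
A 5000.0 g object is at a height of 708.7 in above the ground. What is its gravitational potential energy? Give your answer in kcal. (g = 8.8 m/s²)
PE = mgh = 5 kg × 8.8 m/s² × 18 m = 792 J = 0.1893 kcal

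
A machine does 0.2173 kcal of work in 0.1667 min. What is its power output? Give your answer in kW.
P = W/t = 909.2 J / 10 s = 90.9 W = 0.0909 kW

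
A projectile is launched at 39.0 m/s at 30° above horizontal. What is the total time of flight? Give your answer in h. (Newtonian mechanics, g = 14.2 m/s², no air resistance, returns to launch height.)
T = 2v₀sin(θ)/g (with unit conversion) = 0.0007629 h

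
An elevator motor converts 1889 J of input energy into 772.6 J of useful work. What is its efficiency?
η = W_out/W_in = 772.6/1889 = 0.409 = 40.9%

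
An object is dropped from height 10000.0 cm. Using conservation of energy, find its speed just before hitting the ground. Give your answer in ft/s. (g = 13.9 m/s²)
mgh = ½mv² → v = √(2gh) = √(2×13.9×100) = 52.73 m/s = 173.0 ft/s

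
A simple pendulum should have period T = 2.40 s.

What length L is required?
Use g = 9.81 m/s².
T = 2π√(L/g) → L = g(T/2π)² = 9.81×(2.4/2π)² = 1.431 m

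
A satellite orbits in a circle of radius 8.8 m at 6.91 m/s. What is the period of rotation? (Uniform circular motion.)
T = 2πr/v = 2π×8.8/6.91 = 8.0 s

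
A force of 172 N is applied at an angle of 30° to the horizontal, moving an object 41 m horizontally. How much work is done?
W = Fd cosθ = 172×41×cos(30°) = 6107.2 J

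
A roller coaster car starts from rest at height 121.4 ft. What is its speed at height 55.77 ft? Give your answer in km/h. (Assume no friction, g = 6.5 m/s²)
mgh₁ = ½mv₂² + mgh₂ → v₂ = √(2g(h₁−h₂)) = √(2×6.5×(37−17)) = 16.13 m/s = 58.05 km/h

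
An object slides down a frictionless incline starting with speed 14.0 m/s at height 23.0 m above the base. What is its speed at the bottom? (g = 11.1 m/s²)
½mv₀² + mgh = ½mv² → v = √(v₀² + 2gh) = √(14² + 2×11.1×23) = 26.58 m/s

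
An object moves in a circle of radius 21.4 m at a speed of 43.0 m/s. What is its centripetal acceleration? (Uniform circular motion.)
a_c = v²/r = 43.0²/21.4 = 1849/21.4 = 86.4 m/s²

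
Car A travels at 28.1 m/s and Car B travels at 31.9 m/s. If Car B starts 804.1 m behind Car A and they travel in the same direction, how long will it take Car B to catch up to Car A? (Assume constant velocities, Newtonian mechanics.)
Relative speed: v_rel = 31.9 - 28.1 = 3.8 m/s
Time to catch: t = d₀/v_rel = 804.1/3.8 = 211.61 s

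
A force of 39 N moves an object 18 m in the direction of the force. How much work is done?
W = Fd = 39×18 = 702.0 J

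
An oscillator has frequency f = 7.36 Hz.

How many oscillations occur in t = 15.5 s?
n = f×t = 7.36×15.5 = 114.1 oscillations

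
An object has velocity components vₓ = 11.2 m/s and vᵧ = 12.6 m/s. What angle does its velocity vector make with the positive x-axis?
θ = arctan(vᵧ/vₓ) = arctan(12.6/11.2) = 48.37°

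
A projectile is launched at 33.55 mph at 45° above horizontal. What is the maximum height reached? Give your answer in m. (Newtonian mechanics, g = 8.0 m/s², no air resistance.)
H = v₀²sin²(θ)/(2g) (with unit conversion) = 7.03 m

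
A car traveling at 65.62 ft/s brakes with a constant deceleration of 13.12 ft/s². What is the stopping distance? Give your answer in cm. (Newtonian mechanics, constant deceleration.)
d = v₀² / (2a) (with unit conversion) = 5002.0 cm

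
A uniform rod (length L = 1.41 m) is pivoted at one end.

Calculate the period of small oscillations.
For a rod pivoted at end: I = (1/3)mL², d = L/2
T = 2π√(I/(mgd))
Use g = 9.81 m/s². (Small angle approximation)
I/m = (1/3)L² = 0.6627 m²; d = L/2 = 0.705 m
T = 2π√(I/(mgd)) = 2π√(0.6627/(9.81×0.705)) = 1.945 s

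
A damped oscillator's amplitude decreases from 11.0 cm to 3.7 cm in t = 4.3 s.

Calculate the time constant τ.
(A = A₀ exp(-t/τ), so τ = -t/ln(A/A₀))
A/A₀ = 3.7/11.0 = 0.3364; ln(A/A₀) = -1.09
τ = −t/ln(A/A₀) = −4.3/-1.09 = 3.947 s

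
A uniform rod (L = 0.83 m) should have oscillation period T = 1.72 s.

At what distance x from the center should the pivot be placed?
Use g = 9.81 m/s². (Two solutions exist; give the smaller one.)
T = 2π√((L²/12 + x²)/(gx)). Let c = T²g/(4π²) = 0.7351.
x² − cx + L²/12 = 0 → x = (c − √(c² − L²/3))/2 = 0.08882 m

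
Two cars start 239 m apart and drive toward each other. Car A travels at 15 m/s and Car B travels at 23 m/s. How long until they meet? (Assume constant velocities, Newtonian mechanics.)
Combined speed: v_combined = 15 + 23 = 38 m/s
Time to meet: t = d/38 = 239/38 = 6.29 s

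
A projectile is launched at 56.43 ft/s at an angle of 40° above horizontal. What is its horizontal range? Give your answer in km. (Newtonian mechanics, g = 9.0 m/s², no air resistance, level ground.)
R = v₀² sin(2θ) / g (with unit conversion) = 0.03237 km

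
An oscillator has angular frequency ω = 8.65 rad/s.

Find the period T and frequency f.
T = 2π/ω = 2π/8.65 = 0.7264 s; f = ω/2π = 1.377 Hz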